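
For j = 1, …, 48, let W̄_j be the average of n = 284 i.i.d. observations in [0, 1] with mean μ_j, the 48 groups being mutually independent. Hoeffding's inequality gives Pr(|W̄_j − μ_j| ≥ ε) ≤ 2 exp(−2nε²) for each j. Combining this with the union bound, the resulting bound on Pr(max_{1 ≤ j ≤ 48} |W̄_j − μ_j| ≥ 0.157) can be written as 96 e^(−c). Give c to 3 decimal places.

Union bound over the 48 events: Pr(max_{1 ≤ j ≤ 48} |W̄_j − μ_j| ≥ 0.157) ≤ 48·2·exp(−2nε²) = 96 exp(−2·284·0.157²).
So c = 2·284·0.157² = 14.0006.

14.001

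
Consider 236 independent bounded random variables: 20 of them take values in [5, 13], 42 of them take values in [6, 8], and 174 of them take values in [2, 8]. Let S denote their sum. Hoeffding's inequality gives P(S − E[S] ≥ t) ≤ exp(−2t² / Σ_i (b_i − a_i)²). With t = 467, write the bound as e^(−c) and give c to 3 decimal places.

56.558

Σ(b_i − a_i)² = 20·8² + 42·2² + 174·6² = 7712.
c = 2t² / 7712 = 2·467² / 7712 = 56.5584.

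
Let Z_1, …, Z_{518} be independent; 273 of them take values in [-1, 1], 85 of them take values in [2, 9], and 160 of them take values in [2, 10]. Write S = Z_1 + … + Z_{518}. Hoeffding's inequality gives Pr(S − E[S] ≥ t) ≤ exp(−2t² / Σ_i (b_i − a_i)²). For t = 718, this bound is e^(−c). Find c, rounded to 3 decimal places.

Σ(b_i − a_i)² = 273·2² + 85·7² + 160·8² = 15497.
c = 2t² / 15497 = 2·718² / 15497 = 66.5321.

66.532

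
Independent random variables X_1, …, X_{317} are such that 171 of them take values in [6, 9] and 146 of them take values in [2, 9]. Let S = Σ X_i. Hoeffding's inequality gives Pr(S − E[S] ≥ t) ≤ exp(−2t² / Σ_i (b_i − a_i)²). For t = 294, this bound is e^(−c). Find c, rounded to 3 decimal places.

Σ(b_i − a_i)² = 171·3² + 146·7² = 8693.
c = 2t² / 8693 = 2·294² / 8693 = 19.8863.

19.886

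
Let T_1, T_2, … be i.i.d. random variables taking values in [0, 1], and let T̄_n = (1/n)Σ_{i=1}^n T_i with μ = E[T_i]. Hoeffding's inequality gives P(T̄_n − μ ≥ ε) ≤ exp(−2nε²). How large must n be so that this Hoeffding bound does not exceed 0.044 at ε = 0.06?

434

Require exp(−2nε²) ≤ 0.044, i.e. 2nε² ≥ ln(1/0.044) = 3.123566.
So n ≥ 3.123566 / (2·0.06²) = 433.829.
The smallest integer n is 434.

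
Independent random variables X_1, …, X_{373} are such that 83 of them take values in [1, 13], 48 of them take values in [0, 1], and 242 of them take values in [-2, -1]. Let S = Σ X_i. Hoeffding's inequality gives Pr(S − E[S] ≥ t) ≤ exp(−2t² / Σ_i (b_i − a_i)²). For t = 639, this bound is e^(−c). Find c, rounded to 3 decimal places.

Σ(b_i − a_i)² = 83·12² + 48·1² + 242·1² = 12242.
c = 2t² / 12242 = 2·639² / 12242 = 66.7082.

66.708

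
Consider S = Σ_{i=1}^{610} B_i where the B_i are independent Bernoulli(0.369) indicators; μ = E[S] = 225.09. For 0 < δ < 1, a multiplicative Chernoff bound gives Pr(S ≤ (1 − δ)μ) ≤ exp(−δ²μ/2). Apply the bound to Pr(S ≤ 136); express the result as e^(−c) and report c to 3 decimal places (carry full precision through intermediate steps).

17.631

Write 136 = (1 − δ)μ, so δ = 1 − 136/225.09 = 0.3957972…
Then the exponent is δ²μ/2 = (μ − 136)²/(2μ) = 17.630788.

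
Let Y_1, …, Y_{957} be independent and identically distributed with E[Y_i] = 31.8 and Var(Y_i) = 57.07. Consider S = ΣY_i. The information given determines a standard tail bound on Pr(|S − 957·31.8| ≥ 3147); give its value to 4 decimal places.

0.0055

With mean and variance of each term known, Chebyshev's inequality bounds the deviation of the sum (or sample mean).
Var(S) = n·Var(Y_i) = 957·57.07 = 54615.99.
Chebyshev: Pr(|S − 957·31.8| ≥ 3147) ≤ Var(S)/3147² = 54615.99/9903609 = 0.0055.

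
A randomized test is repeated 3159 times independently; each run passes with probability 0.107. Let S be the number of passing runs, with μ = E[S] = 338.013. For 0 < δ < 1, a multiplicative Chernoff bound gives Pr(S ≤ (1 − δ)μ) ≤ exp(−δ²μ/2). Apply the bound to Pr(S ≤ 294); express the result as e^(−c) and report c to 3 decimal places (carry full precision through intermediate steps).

Write 294 = (1 − δ)μ, so δ = 1 − 294/338.013 = 0.130211…
Then the exponent is δ²μ/2 = (μ − 294)²/(2μ) = 2.865488.

2.865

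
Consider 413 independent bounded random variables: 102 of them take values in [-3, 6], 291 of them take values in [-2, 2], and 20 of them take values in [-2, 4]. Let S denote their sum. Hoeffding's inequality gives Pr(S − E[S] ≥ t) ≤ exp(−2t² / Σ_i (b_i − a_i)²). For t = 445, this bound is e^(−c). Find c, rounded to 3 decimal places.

29.040

Σ(b_i − a_i)² = 102·9² + 291·4² + 20·6² = 13638.
c = 2t² / 13638 = 2·445² / 13638 = 29.0402.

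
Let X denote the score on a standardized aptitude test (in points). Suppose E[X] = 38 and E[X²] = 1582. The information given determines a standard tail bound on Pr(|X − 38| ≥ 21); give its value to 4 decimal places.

0.3129

The first two moments determine the variance, so Chebyshev's inequality is the sharpest standard bound available.
Var(X) = E[X²] − (E[X])² = 1582 − 1444 = 138.
Chebyshev's inequality: Pr(|X − μ| ≥ t) ≤ Var(X)/t² = 138/441 = 0.3129.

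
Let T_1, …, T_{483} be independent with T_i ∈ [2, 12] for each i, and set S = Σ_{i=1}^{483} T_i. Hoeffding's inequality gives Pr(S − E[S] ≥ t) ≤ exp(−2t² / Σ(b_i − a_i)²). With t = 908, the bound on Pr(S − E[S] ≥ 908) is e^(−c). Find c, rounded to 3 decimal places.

Σ(b_i − a_i)² = 483·(10)² = 48300.
c = 2t²/48300 = 2·908²/48300 = 34.1393.

34.139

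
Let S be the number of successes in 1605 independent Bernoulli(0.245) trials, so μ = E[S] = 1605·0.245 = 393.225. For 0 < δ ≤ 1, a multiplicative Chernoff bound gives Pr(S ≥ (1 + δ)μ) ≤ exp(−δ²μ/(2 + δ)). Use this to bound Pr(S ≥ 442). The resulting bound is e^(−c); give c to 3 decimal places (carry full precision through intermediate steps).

2.848

Write 442 = (1 + δ)μ, so δ = 442/393.225 − 1 = 0.1240384…
Then the exponent is δ²μ/(2 + δ) = (442 − μ)² / (μ·(2 + δ)) = 2.848335.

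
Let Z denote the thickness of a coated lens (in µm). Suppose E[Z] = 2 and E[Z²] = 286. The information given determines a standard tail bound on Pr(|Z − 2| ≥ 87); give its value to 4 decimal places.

0.0373

The first two moments determine the variance, so Chebyshev's inequality is the sharpest standard bound available.
Var(Z) = E[Z²] − (E[Z])² = 286 − 4 = 282.
Chebyshev's inequality: Pr(|Z − μ| ≥ t) ≤ Var(Z)/t² = 282/7569 = 0.0373.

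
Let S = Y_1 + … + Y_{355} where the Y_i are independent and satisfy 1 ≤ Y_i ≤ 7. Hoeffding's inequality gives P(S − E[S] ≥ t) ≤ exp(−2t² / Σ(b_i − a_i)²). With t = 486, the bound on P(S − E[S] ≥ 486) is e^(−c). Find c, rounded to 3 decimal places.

36.963

Σ(b_i − a_i)² = 355·(6)² = 12780.
c = 2t²/12780 = 2·486²/12780 = 36.9634.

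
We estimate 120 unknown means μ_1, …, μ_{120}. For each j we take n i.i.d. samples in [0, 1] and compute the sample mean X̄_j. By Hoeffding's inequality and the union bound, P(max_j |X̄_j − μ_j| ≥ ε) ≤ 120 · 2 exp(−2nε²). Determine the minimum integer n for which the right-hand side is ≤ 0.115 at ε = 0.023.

Need 2·120·exp(−2nε²) ≤ 0.115, i.e. exp(−2nε²) ≤ 0.115/240.
So 2nε² ≥ ln(240/0.115) = 7.643462.
Hence n ≥ 7.643462/(2·0.023²) = 7224.444.
The smallest integer n is 7225.

7225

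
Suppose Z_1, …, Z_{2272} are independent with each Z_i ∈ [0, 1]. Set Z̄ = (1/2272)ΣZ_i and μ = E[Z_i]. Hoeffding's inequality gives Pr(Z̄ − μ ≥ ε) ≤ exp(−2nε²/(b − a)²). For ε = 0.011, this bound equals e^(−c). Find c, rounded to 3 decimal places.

c = 2nε²/(b − a)² = 2·2272·0.011² / 1² = 0.5498.

0.550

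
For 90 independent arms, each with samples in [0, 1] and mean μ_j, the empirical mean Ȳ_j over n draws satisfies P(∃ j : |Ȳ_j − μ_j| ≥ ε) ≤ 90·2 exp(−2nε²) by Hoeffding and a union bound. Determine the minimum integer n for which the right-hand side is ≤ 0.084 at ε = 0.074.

Need 2·90·exp(−2nε²) ≤ 0.084, i.e. exp(−2nε²) ≤ 0.084/180.
So 2nε² ≥ ln(180/0.084) = 7.669895.
Hence n ≥ 7.669895/(2·0.074²) = 700.319.
The smallest integer n is 701.

701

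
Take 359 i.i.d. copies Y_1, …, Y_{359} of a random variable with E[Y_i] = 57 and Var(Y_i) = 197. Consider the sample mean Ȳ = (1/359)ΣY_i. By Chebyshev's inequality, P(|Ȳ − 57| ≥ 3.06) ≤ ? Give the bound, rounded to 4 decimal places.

Var(Ȳ) = Var(Y_i)/n = 197/359 = 0.54875.
Chebyshev: P(|Ȳ − 57| ≥ 3.06) ≤ Var(Ȳ)/(3.06)² = 197/(359·3.06²) = 0.0586.

0.0586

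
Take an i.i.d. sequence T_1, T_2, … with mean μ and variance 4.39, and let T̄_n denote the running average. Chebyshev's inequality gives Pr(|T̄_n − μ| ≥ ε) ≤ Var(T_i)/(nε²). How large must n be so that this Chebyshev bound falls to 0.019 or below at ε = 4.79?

11

Require 4.39/(n·4.79²) ≤ 0.019, i.e. n ≥ 4.39/(0.019·4.79²) = 10.070.
The smallest integer n is 11.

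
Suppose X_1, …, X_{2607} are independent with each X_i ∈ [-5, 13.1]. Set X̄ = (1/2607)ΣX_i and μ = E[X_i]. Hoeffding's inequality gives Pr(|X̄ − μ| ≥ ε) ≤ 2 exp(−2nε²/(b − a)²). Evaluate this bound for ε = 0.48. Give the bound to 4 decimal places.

0.0511

Exponent: 2nε²/(b − a)² = 2·2607·0.48² / 18.1² = 3.66688.
Bound = 2·exp(−3.66688) = 0.05111.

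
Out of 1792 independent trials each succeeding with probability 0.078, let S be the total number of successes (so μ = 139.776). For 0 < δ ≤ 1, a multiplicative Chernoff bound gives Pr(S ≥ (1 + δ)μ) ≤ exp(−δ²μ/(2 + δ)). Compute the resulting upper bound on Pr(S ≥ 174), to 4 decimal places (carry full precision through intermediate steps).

0.0239

Write 174 = (1 + δ)μ, so δ = 174/139.776 − 1 = 0.2448489…
Then the exponent is δ²μ/(2 + δ) = (174 − μ)² / (μ·(2 + δ)) = 3.732861.
Bound = exp(−3.732861) = 0.02392.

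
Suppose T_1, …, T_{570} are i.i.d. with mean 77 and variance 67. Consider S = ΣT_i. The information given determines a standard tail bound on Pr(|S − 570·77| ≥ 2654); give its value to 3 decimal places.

With mean and variance of each term known, Chebyshev's inequality bounds the deviation of the sum (or sample mean).
Var(S) = n·Var(T_i) = 570·67 = 38190.
Chebyshev: Pr(|S − 570·77| ≥ 2654) ≤ Var(S)/2654² = 38190/7043716 = 0.0054.

0.005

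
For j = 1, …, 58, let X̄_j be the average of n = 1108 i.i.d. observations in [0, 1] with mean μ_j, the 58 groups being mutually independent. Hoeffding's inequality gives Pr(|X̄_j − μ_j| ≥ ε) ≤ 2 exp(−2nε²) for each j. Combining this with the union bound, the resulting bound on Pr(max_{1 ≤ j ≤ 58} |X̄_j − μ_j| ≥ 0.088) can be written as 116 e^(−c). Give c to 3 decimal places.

Union bound over the 58 events: Pr(max_{1 ≤ j ≤ 58} |X̄_j − μ_j| ≥ 0.088) ≤ 58·2·exp(−2nε²) = 116 exp(−2·1108·0.088²).
So c = 2·1108·0.088² = 17.1607.

17.161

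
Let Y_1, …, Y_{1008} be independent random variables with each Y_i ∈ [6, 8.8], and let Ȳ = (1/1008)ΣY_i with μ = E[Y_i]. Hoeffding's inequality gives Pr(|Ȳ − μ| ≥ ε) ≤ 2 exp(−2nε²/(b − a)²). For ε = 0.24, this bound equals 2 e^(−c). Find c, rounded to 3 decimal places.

c = 2nε²/(b − a)² = 2·1008·0.24² / 2.8² = 14.8114.

14.811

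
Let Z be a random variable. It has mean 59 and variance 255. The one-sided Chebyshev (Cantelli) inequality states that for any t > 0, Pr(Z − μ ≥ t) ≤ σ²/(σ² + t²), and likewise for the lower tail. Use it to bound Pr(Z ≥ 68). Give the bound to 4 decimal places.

0.7589

Here σ² = 255 and t = 9, so σ² + t² = 336.
Cantelli's bound: 255/336 = 0.7589.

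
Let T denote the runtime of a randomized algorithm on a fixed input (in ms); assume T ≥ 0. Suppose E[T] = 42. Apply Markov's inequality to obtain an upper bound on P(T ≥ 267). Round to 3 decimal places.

Markov's inequality: for a non-negative random variable, P(T ≥ a) ≤ E[T]/a.
Here E[T] = 42 and a = 267, so the bound is 42/267 = 0.1573.

0.157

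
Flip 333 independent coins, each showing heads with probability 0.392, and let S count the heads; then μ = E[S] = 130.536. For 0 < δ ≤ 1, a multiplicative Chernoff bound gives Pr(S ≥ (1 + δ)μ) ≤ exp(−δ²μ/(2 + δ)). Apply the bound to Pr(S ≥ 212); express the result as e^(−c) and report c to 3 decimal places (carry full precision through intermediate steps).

19.374

Write 212 = (1 + δ)μ, so δ = 212/130.536 − 1 = 0.6240731…
Then the exponent is δ²μ/(2 + δ) = (212 − μ)² / (μ·(2 + δ)) = 19.374265.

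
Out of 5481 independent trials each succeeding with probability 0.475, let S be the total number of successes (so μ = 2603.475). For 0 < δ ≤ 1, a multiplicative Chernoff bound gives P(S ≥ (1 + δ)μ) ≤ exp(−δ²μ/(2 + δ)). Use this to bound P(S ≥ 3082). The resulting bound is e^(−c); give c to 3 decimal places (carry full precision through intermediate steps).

40.276

Write 3082 = (1 + δ)μ, so δ = 3082/2603.475 − 1 = 0.1838024…
Then the exponent is δ²μ/(2 + δ) = (3082 − μ)² / (μ·(2 + δ)) = 40.275646.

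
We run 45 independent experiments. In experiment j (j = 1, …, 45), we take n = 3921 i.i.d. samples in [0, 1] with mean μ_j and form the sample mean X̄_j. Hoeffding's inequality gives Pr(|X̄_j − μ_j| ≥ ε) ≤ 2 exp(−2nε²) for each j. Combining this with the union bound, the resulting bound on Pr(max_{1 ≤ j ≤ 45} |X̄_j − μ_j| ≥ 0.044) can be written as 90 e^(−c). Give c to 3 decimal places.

Union bound over the 45 events: Pr(max_{1 ≤ j ≤ 45} |X̄_j − μ_j| ≥ 0.044) ≤ 45·2·exp(−2nε²) = 90 exp(−2·3921·0.044²).
So c = 2·3921·0.044² = 15.1821.

15.182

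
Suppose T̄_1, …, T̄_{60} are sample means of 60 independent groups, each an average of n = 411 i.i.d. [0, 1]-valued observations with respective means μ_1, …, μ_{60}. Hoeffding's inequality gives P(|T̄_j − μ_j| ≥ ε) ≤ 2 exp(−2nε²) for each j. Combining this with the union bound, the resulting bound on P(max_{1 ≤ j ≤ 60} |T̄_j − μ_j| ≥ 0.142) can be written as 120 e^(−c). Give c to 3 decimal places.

Union bound over the 60 events: P(max_{1 ≤ j ≤ 60} |T̄_j − μ_j| ≥ 0.142) ≤ 60·2·exp(−2nε²) = 120 exp(−2·411·0.142²).
So c = 2·411·0.142² = 16.5748.

16.575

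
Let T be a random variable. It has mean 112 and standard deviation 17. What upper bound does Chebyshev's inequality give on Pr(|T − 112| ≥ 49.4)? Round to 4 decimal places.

Chebyshev: Pr(|T − μ| ≥ t) ≤ Var(T)/t².
Var(T) = σ² = 17² = 289.
Bound = 289 / 2440.36 = 0.1184.

0.1184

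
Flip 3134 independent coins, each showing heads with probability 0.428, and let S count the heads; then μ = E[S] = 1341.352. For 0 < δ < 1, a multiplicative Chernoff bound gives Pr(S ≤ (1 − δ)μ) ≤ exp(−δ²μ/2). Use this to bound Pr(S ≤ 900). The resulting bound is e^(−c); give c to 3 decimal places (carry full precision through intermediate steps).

72.610

Write 900 = (1 − δ)μ, so δ = 1 − 900/1341.352 = 0.3290352…
Then the exponent is δ²μ/2 = (μ − 900)²/(2μ) = 72.610168.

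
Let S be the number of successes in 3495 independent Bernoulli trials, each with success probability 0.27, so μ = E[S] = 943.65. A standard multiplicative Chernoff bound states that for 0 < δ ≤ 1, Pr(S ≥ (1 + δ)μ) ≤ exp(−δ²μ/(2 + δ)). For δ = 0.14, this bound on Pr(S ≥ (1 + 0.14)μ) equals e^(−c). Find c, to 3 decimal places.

8.643

c = δ²μ/(2 + δ) = 0.14²·943.65/(2 + 0.14) = 8.6428.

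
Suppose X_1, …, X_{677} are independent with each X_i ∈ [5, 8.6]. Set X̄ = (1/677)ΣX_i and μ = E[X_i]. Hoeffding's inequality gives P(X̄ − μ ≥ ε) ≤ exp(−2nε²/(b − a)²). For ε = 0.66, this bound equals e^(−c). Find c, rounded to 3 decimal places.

45.509

c = 2nε²/(b − a)² = 2·677·0.66² / 3.6² = 45.5094.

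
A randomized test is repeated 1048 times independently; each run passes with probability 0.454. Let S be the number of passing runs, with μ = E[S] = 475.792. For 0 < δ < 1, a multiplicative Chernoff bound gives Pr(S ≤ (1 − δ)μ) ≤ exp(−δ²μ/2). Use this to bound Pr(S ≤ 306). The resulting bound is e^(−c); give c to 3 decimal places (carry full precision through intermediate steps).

Write 306 = (1 − δ)μ, so δ = 1 − 306/475.792 = 0.3568618…
Then the exponent is δ²μ/2 = (μ − 306)²/(2μ) = 30.296141.

30.296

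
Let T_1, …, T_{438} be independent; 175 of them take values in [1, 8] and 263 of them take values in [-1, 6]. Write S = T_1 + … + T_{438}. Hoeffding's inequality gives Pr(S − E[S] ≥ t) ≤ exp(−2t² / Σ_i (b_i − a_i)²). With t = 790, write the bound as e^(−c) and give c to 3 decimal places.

58.159

Σ(b_i − a_i)² = 175·7² + 263·7² = 21462.
c = 2t² / 21462 = 2·790² / 21462 = 58.1586.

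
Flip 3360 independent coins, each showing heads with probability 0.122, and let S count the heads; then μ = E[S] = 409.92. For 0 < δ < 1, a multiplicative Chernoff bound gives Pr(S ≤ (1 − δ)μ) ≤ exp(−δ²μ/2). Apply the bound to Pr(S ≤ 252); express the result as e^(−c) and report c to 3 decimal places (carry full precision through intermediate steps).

Write 252 = (1 − δ)μ, so δ = 1 − 252/409.92 = 0.3852459…
Then the exponent is δ²μ/2 = (μ − 252)²/(2μ) = 30.419016.

30.419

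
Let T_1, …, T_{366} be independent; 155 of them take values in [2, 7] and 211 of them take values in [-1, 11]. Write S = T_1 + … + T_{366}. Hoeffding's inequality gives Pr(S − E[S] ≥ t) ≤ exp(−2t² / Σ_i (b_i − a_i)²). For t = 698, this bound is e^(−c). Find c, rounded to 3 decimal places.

28.442

Σ(b_i − a_i)² = 155·5² + 211·12² = 34259.
c = 2t² / 34259 = 2·698² / 34259 = 28.4424.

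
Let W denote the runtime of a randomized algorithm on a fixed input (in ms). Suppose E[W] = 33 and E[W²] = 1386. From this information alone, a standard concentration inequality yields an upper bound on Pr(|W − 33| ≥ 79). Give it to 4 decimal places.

The first two moments determine the variance, so Chebyshev's inequality is the sharpest standard bound available.
Var(W) = E[W²] − (E[W])² = 1386 − 1089 = 297.
Chebyshev's inequality: Pr(|W − μ| ≥ t) ≤ Var(W)/t² = 297/6241 = 0.0476.

0.0476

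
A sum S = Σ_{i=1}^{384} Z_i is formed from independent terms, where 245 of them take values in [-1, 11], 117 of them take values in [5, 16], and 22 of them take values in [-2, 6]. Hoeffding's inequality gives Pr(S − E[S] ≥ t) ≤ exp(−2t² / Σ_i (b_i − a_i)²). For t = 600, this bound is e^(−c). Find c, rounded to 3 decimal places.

14.161

Σ(b_i − a_i)² = 245·12² + 117·11² + 22·8² = 50845.
c = 2t² / 50845 = 2·600² / 50845 = 14.1607.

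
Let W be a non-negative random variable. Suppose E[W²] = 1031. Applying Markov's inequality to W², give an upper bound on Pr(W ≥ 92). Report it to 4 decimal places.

0.1218

Since W ≥ 0, the event {W ≥ 92} is the same as {W² ≥ 8464}.
Markov's inequality applied to W² gives Pr(W² ≥ 8464) ≤ E[W²]/8464 = 1031/8464 = 0.1218.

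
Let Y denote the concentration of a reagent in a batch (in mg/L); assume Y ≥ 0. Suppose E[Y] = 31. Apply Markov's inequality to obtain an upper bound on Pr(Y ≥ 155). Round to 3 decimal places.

Markov's inequality: for a non-negative random variable, Pr(Y ≥ a) ≤ E[Y]/a.
Here E[Y] = 31 and a = 155, so the bound is 31/155 = 0.2000.

0.200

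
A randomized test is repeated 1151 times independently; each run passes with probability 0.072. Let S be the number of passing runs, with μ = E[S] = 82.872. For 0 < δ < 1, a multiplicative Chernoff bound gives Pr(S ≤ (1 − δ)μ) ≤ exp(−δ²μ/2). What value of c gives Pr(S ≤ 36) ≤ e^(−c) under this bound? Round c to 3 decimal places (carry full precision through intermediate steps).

13.255

Write 36 = (1 − δ)μ, so δ = 1 − 36/82.872 = 0.5655951…
Then the exponent is δ²μ/2 = (μ − 36)²/(2μ) = 13.255288.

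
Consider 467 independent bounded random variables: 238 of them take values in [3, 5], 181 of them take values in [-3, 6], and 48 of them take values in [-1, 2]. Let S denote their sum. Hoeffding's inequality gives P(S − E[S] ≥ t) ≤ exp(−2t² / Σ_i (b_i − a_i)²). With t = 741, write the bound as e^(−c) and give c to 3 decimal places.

Σ(b_i − a_i)² = 238·2² + 181·9² + 48·3² = 16045.
c = 2t² / 16045 = 2·741² / 16045 = 68.4426.

68.443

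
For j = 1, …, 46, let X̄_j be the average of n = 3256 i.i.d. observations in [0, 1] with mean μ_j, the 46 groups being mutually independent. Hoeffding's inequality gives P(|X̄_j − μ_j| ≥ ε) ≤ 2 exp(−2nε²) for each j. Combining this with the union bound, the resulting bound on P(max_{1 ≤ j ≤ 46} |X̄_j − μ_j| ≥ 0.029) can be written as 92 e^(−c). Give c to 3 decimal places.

Union bound over the 46 events: P(max_{1 ≤ j ≤ 46} |X̄_j − μ_j| ≥ 0.029) ≤ 46·2·exp(−2nε²) = 92 exp(−2·3256·0.029²).
So c = 2·3256·0.029² = 5.4766.

5.477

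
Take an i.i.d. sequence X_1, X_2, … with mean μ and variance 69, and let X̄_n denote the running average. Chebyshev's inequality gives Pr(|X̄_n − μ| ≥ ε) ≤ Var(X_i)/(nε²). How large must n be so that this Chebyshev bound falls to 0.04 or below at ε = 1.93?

464

Require 69/(n·1.93²) ≤ 0.04, i.e. n ≥ 69/(0.04·1.93²) = 463.100.
The smallest integer n is 464.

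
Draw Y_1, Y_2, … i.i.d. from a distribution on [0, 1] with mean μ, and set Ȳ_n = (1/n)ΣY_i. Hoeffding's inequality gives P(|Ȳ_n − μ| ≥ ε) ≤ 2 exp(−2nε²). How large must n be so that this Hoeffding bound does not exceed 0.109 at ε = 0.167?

Require 2·exp(−2nε²) ≤ 0.109, i.e. 2nε² ≥ ln(2/0.109) = 2.909555.
So n ≥ 2.909555 / (2·0.167²) = 52.163.
The smallest integer n is 53.

53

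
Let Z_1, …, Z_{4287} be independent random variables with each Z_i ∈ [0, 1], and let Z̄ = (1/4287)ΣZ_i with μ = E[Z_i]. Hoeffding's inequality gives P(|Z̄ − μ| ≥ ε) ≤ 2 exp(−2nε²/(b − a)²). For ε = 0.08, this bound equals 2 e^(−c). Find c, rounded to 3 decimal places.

54.874

c = 2nε²/(b − a)² = 2·4287·0.08² / 1² = 54.8736.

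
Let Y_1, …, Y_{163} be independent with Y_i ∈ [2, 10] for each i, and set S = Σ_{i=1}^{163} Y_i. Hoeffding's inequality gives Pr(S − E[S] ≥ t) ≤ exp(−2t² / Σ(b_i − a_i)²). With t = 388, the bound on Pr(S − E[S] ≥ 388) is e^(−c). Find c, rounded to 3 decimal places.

28.862

Σ(b_i − a_i)² = 163·(8)² = 10432.
c = 2t²/10432 = 2·388²/10432 = 28.8620.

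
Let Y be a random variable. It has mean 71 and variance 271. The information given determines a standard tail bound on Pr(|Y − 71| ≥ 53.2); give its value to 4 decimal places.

Mean and variance are known, so Chebyshev's inequality applies.
Chebyshev: Pr(|Y − μ| ≥ t) ≤ Var(Y)/t².
Bound = 271 / 2830.24 = 0.0958.

0.0958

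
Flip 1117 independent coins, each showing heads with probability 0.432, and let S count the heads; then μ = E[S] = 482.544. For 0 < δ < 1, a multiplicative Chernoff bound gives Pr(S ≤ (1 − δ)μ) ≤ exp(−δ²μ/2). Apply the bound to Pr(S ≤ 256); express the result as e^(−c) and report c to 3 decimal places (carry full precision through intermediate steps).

53.179

Write 256 = (1 − δ)μ, so δ = 1 − 256/482.544 = 0.4694784…
Then the exponent is δ²μ/2 = (μ − 256)²/(2μ) = 53.178761.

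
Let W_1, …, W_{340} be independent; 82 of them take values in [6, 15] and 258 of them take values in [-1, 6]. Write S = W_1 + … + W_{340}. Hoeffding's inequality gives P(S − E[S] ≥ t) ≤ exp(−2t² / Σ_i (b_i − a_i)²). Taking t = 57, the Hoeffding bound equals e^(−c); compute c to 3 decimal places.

Σ(b_i − a_i)² = 82·9² + 258·7² = 19284.
c = 2t² / 19284 = 2·57² / 19284 = 0.3370.

0.337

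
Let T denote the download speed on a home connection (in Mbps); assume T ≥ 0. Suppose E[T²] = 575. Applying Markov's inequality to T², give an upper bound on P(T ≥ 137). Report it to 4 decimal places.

0.0306

Since T ≥ 0, the event {T ≥ 137} is the same as {T² ≥ 18769}.
Markov's inequality applied to T² gives P(T² ≥ 18769) ≤ E[T²]/18769 = 575/18769 = 0.0306.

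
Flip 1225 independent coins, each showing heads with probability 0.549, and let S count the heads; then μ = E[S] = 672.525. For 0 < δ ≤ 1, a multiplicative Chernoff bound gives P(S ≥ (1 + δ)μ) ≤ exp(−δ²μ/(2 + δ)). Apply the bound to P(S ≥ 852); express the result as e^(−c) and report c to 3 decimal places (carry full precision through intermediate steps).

21.129

Write 852 = (1 + δ)μ, so δ = 852/672.525 − 1 = 0.2668674…
Then the exponent is δ²μ/(2 + δ) = (852 − μ)² / (μ·(2 + δ)) = 21.128729.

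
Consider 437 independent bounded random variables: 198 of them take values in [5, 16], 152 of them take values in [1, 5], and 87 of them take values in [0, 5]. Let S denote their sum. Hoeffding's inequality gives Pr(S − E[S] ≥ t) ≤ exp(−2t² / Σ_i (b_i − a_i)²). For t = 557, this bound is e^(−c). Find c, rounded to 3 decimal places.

21.722

Σ(b_i − a_i)² = 198·11² + 152·4² + 87·5² = 28565.
c = 2t² / 28565 = 2·557² / 28565 = 21.7223.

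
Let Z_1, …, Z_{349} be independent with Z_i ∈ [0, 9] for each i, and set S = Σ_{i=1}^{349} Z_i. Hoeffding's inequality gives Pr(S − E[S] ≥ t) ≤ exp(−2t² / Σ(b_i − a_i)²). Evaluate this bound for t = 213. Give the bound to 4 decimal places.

0.0404

Σ(b_i − a_i)² = 349·(9)² = 28269.
Exponent = 2·213²/28269 = 3.2098.
Bound = exp(−3.2098) = 0.04036.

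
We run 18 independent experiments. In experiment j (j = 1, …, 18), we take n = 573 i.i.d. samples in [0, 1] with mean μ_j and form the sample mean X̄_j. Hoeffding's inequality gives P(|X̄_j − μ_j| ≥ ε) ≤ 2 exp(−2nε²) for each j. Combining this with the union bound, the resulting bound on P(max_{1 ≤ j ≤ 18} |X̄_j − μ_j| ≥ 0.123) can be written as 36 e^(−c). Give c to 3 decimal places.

17.338

Union bound over the 18 events: P(max_{1 ≤ j ≤ 18} |X̄_j − μ_j| ≥ 0.123) ≤ 18·2·exp(−2nε²) = 36 exp(−2·573·0.123²).
So c = 2·573·0.123² = 17.3378.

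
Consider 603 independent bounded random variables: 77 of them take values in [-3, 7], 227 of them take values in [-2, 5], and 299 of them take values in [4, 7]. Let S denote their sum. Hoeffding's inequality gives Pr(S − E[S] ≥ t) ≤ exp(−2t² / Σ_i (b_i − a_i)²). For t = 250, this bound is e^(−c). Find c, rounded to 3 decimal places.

5.810

Σ(b_i − a_i)² = 77·10² + 227·7² + 299·3² = 21514.
c = 2t² / 21514 = 2·250² / 21514 = 5.8102.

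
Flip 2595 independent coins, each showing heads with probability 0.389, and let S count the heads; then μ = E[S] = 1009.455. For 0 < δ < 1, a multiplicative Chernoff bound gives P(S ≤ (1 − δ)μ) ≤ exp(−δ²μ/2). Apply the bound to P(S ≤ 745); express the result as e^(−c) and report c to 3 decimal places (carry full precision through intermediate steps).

Write 745 = (1 − δ)μ, so δ = 1 − 745/1009.455 = 0.261978…
Then the exponent is δ²μ/2 = (μ − 745)²/(2μ) = 34.640696.

34.641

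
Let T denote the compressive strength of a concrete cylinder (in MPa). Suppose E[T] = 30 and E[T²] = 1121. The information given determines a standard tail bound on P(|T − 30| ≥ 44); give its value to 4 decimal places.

0.1142

The first two moments determine the variance, so Chebyshev's inequality is the sharpest standard bound available.
Var(T) = E[T²] − (E[T])² = 1121 − 900 = 221.
Chebyshev's inequality: P(|T − μ| ≥ t) ≤ Var(T)/t² = 221/1936 = 0.1142.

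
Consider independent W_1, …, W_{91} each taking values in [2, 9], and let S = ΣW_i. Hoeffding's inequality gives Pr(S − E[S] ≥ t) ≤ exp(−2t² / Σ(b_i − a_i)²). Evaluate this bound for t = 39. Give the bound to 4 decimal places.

0.5055

Σ(b_i − a_i)² = 91·(7)² = 4459.
Exponent = 2·39²/4459 = 0.6822.
Bound = exp(−0.6822) = 0.50550.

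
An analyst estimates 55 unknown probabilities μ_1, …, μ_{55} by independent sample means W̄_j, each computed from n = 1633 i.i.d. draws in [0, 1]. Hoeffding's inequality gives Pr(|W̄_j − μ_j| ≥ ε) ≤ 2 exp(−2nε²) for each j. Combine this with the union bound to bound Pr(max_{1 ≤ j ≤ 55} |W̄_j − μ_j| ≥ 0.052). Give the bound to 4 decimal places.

0.0161

Per-experiment Hoeffding bound: 2·exp(−2·1633·0.052²) = 2·exp(−8.83126) = 0.00029219.
Union bound over 55 events: 55·0.00029219 = 0.01607.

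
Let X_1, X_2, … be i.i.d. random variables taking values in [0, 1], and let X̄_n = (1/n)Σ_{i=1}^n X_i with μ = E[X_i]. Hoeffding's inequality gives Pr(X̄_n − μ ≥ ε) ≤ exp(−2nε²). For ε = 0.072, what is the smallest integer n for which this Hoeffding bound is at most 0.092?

231

Require exp(−2nε²) ≤ 0.092, i.e. 2nε² ≥ ln(1/0.092) = 2.385967.
So n ≥ 2.385967 / (2·0.072²) = 230.128.
The smallest integer n is 231.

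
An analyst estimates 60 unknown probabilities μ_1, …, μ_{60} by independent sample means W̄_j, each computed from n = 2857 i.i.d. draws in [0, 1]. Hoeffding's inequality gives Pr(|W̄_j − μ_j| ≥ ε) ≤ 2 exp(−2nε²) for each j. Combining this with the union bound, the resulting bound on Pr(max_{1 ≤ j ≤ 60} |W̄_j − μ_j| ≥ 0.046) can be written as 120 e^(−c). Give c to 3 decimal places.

12.091

Union bound over the 60 events: Pr(max_{1 ≤ j ≤ 60} |W̄_j − μ_j| ≥ 0.046) ≤ 60·2·exp(−2nε²) = 120 exp(−2·2857·0.046²).
So c = 2·2857·0.046² = 12.0908.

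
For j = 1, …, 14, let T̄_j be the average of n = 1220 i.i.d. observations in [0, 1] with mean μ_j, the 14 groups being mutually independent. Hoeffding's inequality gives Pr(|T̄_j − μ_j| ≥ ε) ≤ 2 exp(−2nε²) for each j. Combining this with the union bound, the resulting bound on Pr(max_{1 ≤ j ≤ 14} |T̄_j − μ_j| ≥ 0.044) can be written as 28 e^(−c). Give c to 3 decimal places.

Union bound over the 14 events: Pr(max_{1 ≤ j ≤ 14} |T̄_j − μ_j| ≥ 0.044) ≤ 14·2·exp(−2nε²) = 28 exp(−2·1220·0.044²).
So c = 2·1220·0.044² = 4.7238.

4.724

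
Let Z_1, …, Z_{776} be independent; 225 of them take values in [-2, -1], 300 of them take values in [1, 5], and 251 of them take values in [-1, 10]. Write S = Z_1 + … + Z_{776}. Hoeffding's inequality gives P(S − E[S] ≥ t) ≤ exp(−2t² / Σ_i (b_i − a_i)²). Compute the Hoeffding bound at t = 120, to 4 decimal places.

0.4432

Σ(b_i − a_i)² = 225·1² + 300·4² + 251·11² = 35396.
Exponent = 2·120² / 35396 = 0.81365.
Bound = exp(−0.81365) = 0.44324.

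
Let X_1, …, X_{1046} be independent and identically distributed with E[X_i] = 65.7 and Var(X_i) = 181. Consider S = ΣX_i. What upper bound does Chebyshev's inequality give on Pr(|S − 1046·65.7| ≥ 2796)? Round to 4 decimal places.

Var(S) = n·Var(X_i) = 1046·181 = 189326.
Chebyshev: Pr(|S − 1046·65.7| ≥ 2796) ≤ Var(S)/2796² = 189326/7817616 = 0.0242.

0.0242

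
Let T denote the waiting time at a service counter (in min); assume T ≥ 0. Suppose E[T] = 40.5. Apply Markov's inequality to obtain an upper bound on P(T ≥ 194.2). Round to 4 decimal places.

0.2085

Markov's inequality: for a non-negative random variable, P(T ≥ a) ≤ E[T]/a.
Here E[T] = 40.5 and a = 194.2, so the bound is 40.5/194.2 = 0.2085.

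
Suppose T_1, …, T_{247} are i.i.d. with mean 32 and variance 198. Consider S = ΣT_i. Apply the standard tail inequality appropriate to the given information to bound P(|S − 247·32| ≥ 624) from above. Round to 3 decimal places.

0.126

With mean and variance of each term known, Chebyshev's inequality bounds the deviation of the sum (or sample mean).
Var(S) = n·Var(T_i) = 247·198 = 48906.
Chebyshev: P(|S − 247·32| ≥ 624) ≤ Var(S)/624² = 48906/389376 = 0.1256.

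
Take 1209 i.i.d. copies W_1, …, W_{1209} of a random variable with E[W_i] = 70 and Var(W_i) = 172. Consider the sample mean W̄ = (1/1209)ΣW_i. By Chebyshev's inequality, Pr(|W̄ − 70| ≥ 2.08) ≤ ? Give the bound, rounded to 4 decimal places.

0.0329

Var(W̄) = Var(W_i)/n = 172/1209 = 0.14227.
Chebyshev: Pr(|W̄ − 70| ≥ 2.08) ≤ Var(W̄)/(2.08)² = 172/(1209·2.08²) = 0.0329.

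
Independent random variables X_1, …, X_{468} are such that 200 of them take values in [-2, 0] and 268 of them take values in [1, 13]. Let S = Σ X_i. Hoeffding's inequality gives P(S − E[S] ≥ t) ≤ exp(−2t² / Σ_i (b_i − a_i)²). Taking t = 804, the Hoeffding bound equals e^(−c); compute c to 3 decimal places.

32.820

Σ(b_i − a_i)² = 200·2² + 268·12² = 39392.
c = 2t² / 39392 = 2·804² / 39392 = 32.8197.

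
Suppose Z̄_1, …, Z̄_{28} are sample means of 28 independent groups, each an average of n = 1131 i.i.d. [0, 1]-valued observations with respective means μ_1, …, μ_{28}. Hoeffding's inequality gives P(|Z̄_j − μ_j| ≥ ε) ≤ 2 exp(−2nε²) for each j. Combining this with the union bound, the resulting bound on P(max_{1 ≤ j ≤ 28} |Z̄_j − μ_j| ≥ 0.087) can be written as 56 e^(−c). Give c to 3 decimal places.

17.121

Union bound over the 28 events: P(max_{1 ≤ j ≤ 28} |Z̄_j − μ_j| ≥ 0.087) ≤ 28·2·exp(−2nε²) = 56 exp(−2·1131·0.087²).
So c = 2·1131·0.087² = 17.1211.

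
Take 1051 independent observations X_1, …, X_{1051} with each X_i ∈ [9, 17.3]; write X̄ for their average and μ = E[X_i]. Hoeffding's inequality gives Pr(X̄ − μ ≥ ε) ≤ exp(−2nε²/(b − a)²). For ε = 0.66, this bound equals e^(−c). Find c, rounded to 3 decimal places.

c = 2nε²/(b − a)² = 2·1051·0.66² / 8.3² = 13.2912.

13.291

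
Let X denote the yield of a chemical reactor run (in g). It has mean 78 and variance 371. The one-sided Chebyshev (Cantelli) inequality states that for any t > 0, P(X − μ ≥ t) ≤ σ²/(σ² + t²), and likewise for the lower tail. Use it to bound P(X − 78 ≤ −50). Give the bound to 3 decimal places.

0.129

Here σ² = 371 and t = 50, so σ² + t² = 2871.
Cantelli's bound: 371/2871 = 0.1292.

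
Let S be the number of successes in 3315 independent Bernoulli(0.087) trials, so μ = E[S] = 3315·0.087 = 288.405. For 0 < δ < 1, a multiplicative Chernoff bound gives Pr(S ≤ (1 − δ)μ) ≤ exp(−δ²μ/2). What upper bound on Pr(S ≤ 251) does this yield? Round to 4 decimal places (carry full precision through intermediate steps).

0.0884

Write 251 = (1 − δ)μ, so δ = 1 − 251/288.405 = 0.1296961…
Then the exponent is δ²μ/2 = (μ − 251)²/(2μ) = 2.425641.
Bound = exp(−2.425641) = 0.08842.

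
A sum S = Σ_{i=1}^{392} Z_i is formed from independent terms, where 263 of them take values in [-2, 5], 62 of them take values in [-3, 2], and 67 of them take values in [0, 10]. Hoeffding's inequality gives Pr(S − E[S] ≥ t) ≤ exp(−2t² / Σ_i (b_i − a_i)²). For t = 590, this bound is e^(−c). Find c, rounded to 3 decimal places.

32.938

Σ(b_i − a_i)² = 263·7² + 62·5² + 67·10² = 21137.
c = 2t² / 21137 = 2·590² / 21137 = 32.9375.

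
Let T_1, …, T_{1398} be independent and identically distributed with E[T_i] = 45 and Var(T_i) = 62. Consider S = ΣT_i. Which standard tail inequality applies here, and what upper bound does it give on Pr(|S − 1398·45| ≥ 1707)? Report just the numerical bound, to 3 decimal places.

With mean and variance of each term known, Chebyshev's inequality bounds the deviation of the sum (or sample mean).
Var(S) = n·Var(T_i) = 1398·62 = 86676.
Chebyshev: Pr(|S − 1398·45| ≥ 1707) ≤ Var(S)/1707² = 86676/2913849 = 0.0297.

0.030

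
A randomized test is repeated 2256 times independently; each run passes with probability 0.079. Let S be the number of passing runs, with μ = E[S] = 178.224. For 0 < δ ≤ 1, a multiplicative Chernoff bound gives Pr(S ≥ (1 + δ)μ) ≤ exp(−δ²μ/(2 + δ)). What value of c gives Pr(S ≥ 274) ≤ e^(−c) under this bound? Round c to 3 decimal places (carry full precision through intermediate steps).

Write 274 = (1 + δ)μ, so δ = 274/178.224 − 1 = 0.5373911…
Then the exponent is δ²μ/(2 + δ) = (274 − μ)² / (μ·(2 + δ)) = 20.284289.

20.284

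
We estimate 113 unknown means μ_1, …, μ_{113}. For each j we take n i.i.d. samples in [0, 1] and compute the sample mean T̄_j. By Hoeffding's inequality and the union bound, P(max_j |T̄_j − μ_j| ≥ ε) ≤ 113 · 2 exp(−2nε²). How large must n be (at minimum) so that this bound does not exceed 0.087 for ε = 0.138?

207

Need 2·113·exp(−2nε²) ≤ 0.087, i.e. exp(−2nε²) ≤ 0.087/226.
So 2nε² ≥ ln(226/0.087) = 7.862382.
Hence n ≥ 7.862382/(2·0.138²) = 206.427.
The smallest integer n is 207.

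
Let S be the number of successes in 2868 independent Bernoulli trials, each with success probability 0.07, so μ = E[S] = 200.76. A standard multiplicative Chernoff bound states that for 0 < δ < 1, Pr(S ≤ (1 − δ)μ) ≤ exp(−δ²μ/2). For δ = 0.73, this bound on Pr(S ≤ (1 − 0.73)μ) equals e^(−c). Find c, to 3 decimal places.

c = δ²μ/2 = 0.73²·200.76/2 = 53.4925.

53.493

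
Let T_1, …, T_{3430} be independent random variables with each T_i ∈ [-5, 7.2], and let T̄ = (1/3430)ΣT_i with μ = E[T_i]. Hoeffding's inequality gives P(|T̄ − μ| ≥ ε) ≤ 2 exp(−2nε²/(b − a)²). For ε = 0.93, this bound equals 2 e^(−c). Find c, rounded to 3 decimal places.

39.863

c = 2nε²/(b − a)² = 2·3430·0.93² / 12.2² = 39.8630.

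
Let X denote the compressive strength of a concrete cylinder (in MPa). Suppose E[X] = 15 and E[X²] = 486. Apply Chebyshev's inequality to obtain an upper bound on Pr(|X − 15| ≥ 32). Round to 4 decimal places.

0.2549

Var(X) = E[X²] − (E[X])² = 486 − 225 = 261.
Chebyshev's inequality: Pr(|X − μ| ≥ t) ≤ Var(X)/t² = 261/1024 = 0.2549.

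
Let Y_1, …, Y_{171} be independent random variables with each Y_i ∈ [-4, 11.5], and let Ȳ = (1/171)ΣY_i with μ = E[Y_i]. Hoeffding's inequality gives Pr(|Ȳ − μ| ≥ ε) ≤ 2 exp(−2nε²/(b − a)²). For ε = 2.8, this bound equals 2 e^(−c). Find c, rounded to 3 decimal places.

c = 2nε²/(b − a)² = 2·171·2.8² / 15.5² = 11.1604.

11.160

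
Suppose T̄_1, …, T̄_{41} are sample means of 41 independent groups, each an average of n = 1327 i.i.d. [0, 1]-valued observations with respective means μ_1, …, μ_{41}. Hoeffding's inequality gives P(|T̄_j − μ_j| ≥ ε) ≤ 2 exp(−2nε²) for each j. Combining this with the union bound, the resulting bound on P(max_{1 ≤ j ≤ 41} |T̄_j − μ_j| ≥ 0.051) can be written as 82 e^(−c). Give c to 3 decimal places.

6.903

Union bound over the 41 events: P(max_{1 ≤ j ≤ 41} |T̄_j − μ_j| ≥ 0.051) ≤ 41·2·exp(−2nε²) = 82 exp(−2·1327·0.051²).
So c = 2·1327·0.051² = 6.9031.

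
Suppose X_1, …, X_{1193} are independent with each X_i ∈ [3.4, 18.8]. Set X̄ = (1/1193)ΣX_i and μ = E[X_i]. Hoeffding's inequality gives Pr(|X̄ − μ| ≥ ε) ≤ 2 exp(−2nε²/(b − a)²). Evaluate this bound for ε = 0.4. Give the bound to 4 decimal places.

0.3999

Exponent: 2nε²/(b − a)² = 2·1193·0.4² / 15.4² = 1.60971.
Bound = 2·exp(−1.60971) = 0.39989.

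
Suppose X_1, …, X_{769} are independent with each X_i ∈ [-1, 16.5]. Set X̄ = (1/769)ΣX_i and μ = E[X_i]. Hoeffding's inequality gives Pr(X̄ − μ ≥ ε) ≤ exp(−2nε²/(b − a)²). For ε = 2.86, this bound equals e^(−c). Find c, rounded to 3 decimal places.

c = 2nε²/(b − a)² = 2·769·2.86² / 17.5² = 41.0783.

41.078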